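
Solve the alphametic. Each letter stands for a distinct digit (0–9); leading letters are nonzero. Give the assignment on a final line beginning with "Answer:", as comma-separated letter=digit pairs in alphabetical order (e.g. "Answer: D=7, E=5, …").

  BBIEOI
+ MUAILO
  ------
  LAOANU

Step 1. [col 1: I + O ≡ U (mod 10)] several values work for I in column 1 (I + O ≡ U (mod 10), carry-in 0); try I=8 ⇒ I=8.
Step 2. [col 1: I + O ≡ U (mod 10)] several values work for U in column 1 (I + O ≡ U (mod 10), carry-in 0); try U=5, so U=5.
Step 3. [col 1: I + O ≡ U (mod 10)] column 1: given I=8, U=5, carry-in 0, and digits 5,8 already taken and all letters distinct, I+O≡U (mod 10) forces O=7, so O=7.
Step 4. [col 2: O + L ≡ N (mod 10)] L=4 is one option consistent with column 2 (O + L ≡ N (mod 10), carry-in 1) — take it ⇒ L=4.
Step 5. [col 2: O + L ≡ N (mod 10)] from column 2 (O=7, L=4, carry-in 1, digits 4,5,7,8 already taken and all letters distinct): N must equal 2, so N=2.
Step 6. [col 3: E + I ≡ A (mod 10)] no forcing yet in column 3 (carry-in 1); A=9 is free and consistent — try it, so A=9.
Step 7. [col 3: E + I ≡ A (mod 10)] in column 3 we have E+I≡A with carry-in 1; given I=8, A=9 and digits 2,4,5,7,8,9 already taken and all letters distinct, that pins E to 0, so E=0.
Step 8. [col 5: B + U ≡ A (mod 10)] in column 5 we have B+U≡A with carry-in 1; given U=5, A=9 and digits 0,2,4,5,7,8,9 already taken and all letters distinct, that pins B to 3 ⇒ B=3.
Step 9. [col 6: B + M ≡ L (mod 10)] from column 6 (B=3, L=4, carry-in 0, digits 0,2,3,4,5,7,8,9 already taken and all letters distinct): M must equal 1, so M=1.

Answer: A=9, B=3, E=0, I=8, L=4, M=1, N=2, O=7, U=5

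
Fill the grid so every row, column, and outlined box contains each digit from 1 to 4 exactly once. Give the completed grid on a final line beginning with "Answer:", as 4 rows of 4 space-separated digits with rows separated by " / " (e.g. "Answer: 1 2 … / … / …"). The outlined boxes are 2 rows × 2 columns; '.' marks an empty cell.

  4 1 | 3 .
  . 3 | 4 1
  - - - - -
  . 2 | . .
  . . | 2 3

Step 1. [r3c1∈{1,3}] across row 3, 3 lands solely at r3c1 ⇒ r3c1=3.
Step 2. [r3c4∈{4}] r3c4 is down to just 4 ⇒ r3c4=4.
Step 3. [r2c1∈{2}] r2c1 has the single candidate 2 ⇒ r2c1=2.
Step 4. [r4c1∈{1}] r4c1 has the single candidate 1, so r4c1=1.
Step 5. [r4c2∈{4}] r4c2 is down to just 4 ⇒ r4c2=4.
Step 6. [r3c3∈{1}] nothing but 1 survives at r3c3, so r3c3=1.
Step 7. [r1c4∈{2}] r1c4's peers cover all but 2, so r1c4=2.

Answer: 4 1 3 2 / 2 3 4 1 / 3 2 1 4 / 1 4 2 3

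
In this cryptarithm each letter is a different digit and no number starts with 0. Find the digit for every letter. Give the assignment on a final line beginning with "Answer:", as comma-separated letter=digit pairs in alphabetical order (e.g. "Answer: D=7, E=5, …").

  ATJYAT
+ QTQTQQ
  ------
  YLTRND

Step 1. [col 1: T + Q ≡ D (mod 10)] column 1 (T + Q ≡ D (mod 10), carry-in 0) doesn't pin Q yet; pick Q=1 and continue ⇒ Q=1.
Step 2. [col 1: T + Q ≡ D (mod 10)] several values work for T in column 1 (T + Q ≡ D (mod 10), carry-in 0); try T=5, so T=5.
Step 3. [col 1: T + Q ≡ D (mod 10)] from column 1 (T=5, Q=1, carry-in 0, digits 1,5 already taken and all letters distinct): D must equal 6, so D=6.
Step 4. [col 2: A + Q ≡ N (mod 10)] A=7 is one option consistent with column 2 (A + Q ≡ N (mod 10), carry-in 0) — take it ⇒ A=7.
Step 5. [col 2: A + Q ≡ N (mod 10)] column 2: given A=7, Q=1, carry-in 0, and digits 1,5,6,7 already taken and all letters distinct, A+Q≡N (mod 10) forces N=8. So N=8.
Step 6. [col 3: Y + T ≡ R (mod 10)] several values work for Y in column 3 (Y + T ≡ R (mod 10), carry-in 0); try Y=9, so Y=9.
Step 7. [col 3: Y + T ≡ R (mod 10)] in column 3 we have Y+T≡R with carry-in 0; given Y=9, T=5 and digits 1,5,6,7,8,9 already taken and all letters distinct, that pins R to 4, so R=4.
Step 8. [col 4: J + Q ≡ T (mod 10)] from column 4 (Q=1, T=5, carry-in 1, digits 1,4,5,6,7,8,9 already taken and all letters distinct): J must equal 3. So J=3.
Step 9. [col 5: T + T ≡ L (mod 10)] in column 5 we have T+T≡L with carry-in 0; given T=5 and digits 1,3,4,5,6,7,8,9 already taken and all letters distinct, that pins L to 0 ⇒ L=0.

Answer: A=7, D=6, J=3, L=0, N=8, Q=1, R=4, T=5, Y=9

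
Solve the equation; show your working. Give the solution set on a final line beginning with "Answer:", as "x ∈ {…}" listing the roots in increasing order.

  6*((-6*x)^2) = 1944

Step 1. [6*((-6*x)^2) = 1944] divide by the outer 6 ⇒ div: (-6*x)^2 = 324.
Step 2. [(-6*x)^2 = 324] √ both sides: 324 ≥ 0 gives two branches ⇒ sqrt: -6*x = 18 or -18.
Step 3. [-6*x = 18 or -18] leading coefficient -6: divide by -6. So div: x = -3 or 3.

Answer: x ∈ {-3, 3}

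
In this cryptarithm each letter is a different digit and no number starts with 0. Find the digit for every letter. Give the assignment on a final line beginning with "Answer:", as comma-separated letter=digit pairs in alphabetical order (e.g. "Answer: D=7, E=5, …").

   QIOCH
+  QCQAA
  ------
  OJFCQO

Step 1. [col 1: H + A ≡ O (mod 10)] column 1 (H + A ≡ O (mod 10), carry-in 0) doesn't pin A yet; pick A=7 and continue. So A=7.
Step 2. [col 1: H + A ≡ O (mod 10)] several values work for O in column 1 (H + A ≡ O (mod 10), carry-in 0); try O=1, so O=1.
Step 3. [col 1: H + A ≡ O (mod 10)] column 1 reads H+A+carry(0)=O with A=7, O=1; with digits 1,7 already taken and all letters distinct, the only value for H is 4, so H=4.
Step 4. [col 2: C + A ≡ Q (mod 10)] column 2 (C + A ≡ Q (mod 10), carry-in 1) doesn't pin C yet; pick C=8 and continue. So C=8.
Step 5. [col 2: C + A ≡ Q (mod 10)] column 2: given C=8, A=7, carry-in 1, and digits 1,4,7,8 already taken and all letters distinct, C+A≡Q (mod 10) forces Q=6 ⇒ Q=6.
Step 6. [col 4: I + C ≡ F (mod 10)] no forcing yet in column 4 (carry-in 0); I=2 is free and consistent — try it. So I=2.
Step 7. [col 4: I + C ≡ F (mod 10)] column 4: given I=2, C=8, carry-in 0, and digits 1,2,4,6,7,8 already taken and all letters distinct, I+C≡F (mod 10) forces F=0, so F=0.
Step 8. [col 5: Q + Q ≡ J (mod 10)] column 5: given Q=6, carry-in 1, and digits 0,1,2,4,6,7,8 already taken and all letters distinct, Q+Q≡J (mod 10) forces J=3 ⇒ J=3.

Answer: A=7, C=8, F=0, H=4, I=2, J=3, O=1, Q=6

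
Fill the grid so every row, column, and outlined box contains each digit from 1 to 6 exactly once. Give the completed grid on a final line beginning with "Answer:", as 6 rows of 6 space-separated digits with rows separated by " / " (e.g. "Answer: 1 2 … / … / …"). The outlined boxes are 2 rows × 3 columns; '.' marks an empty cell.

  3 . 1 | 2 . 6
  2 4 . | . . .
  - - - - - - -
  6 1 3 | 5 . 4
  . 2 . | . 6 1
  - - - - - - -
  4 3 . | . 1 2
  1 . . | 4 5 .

Step 1. [r2c3∈{5,6}] across row 2, 6 lands solely at r2c3 ⇒ r2c3=6.
Step 2. [r2c5∈{3}] r2c5 has the single candidate 3, so r2c5=3.
Step 3. [r5c3∈{5}] r5c3 has the single candidate 5 ⇒ r5c3=5.
Step 4. [r6c2∈{6}] r6c2's peers cover all but 6, so r6c2=6.
Step 5. [r5c4∈{6}] r5c4 has the single candidate 6. So r5c4=6.
Step 6. [r3c5∈{2}] nothing but 2 survives at r3c5 ⇒ r3c5=2.
Step 7. [r1c2∈{5}] r1c2 is down to just 5. So r1c2=5.
Step 8. [r2c4∈{1}] r2c4 is down to just 1. So r2c4=1.
Step 9. [r6c3∈{2}] r6c3 has the single candidate 2 ⇒ r6c3=2.
Step 10. [r6c6∈{3}] r6c6 has the single candidate 3 ⇒ r6c6=3.
Step 11. [r2c6∈{5}] r2c6's peers cover all but 5. So r2c6=5.
Step 12. [r1c5∈{4}] only 4 remains possible at r1c5, so r1c5=4.
Step 13. [r4c1∈{5}] r4c1 is down to just 5. So r4c1=5.
Step 14. [r4c3∈{4}] only 4 remains possible at r4c3 ⇒ r4c3=4.
Step 15. [r4c4∈{3}] only 3 remains possible at r4c4 ⇒ r4c4=3.

Answer: 3 5 1 2 4 6 / 2 4 6 1 3 5 / 6 1 3 5 2 4 / 5 2 4 3 6 1 / 4 3 5 6 1 2 / 1 6 2 4 5 3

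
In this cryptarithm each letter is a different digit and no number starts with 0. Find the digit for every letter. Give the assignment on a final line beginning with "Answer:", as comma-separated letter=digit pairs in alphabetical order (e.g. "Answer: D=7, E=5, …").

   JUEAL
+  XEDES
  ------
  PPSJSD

Step 1. [col 1: L + S ≡ D (mod 10)] S=7 is one option consistent with column 1 (L + S ≡ D (mod 10), carry-in 0) — take it ⇒ S=7.
Step 2. [P] adding two 5-digit numbers gives at most 5+1 digits, and here it does — P is that final carry and must be 1. So P=1.
Step 3. [col 1: L + S ≡ D (mod 10)] no forcing yet in column 1 (carry-in 0); D=6 is free and consistent — try it ⇒ D=6.
Step 4. [col 1: L + S ≡ D (mod 10)] from column 1 (S=7, D=6, carry-in 0, digits 1,6,7 already taken and all letters distinct): L must equal 9 ⇒ L=9.
Step 5. [col 2: A + E ≡ S (mod 10)] E=2 is one option consistent with column 2 (A + E ≡ S (mod 10), carry-in 1) — take it ⇒ E=2.
Step 6. [col 2: A + E ≡ S (mod 10)] in column 2 we have A+E≡S with carry-in 1; given E=2, S=7 and digits 1,2,6,7,9 already taken and all letters distinct, that pins A to 4, so A=4.
Step 7. [col 3: E + D ≡ J (mod 10)] in column 3 we have E+D≡J with carry-in 0; given E=2, D=6 and digits 1,2,4,6,7,9 already taken and all letters distinct, that pins J to 8 ⇒ J=8.
Step 8. [col 4: U + E ≡ S (mod 10)] column 4: given E=2, S=7, carry-in 0, and digits 1,2,4,6,7,8,9 already taken and all letters distinct, U+E≡S (mod 10) forces U=5 ⇒ U=5.
Step 9. [col 5: J + X ≡ P (mod 10)] from column 5 (J=8, P=1, carry-in 0, digits 1,2,4,5,6,7,8,9 already taken and all letters distinct): X must equal 3 ⇒ X=3.

Answer: A=4, D=6, E=2, J=8, L=9, P=1, S=7, U=5, X=3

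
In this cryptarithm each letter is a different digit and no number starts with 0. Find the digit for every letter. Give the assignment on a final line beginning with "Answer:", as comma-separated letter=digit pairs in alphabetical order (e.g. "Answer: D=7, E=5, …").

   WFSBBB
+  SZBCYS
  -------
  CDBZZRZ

Step 1. [col 1: B + S ≡ Z (mod 10)] column 1 (B + S ≡ Z (mod 10), carry-in 0) doesn't pin S yet; pick S=2 and continue, so S=2.
Step 2. [col 1: B + S ≡ Z (mod 10)] several values work for Z in column 1 (B + S ≡ Z (mod 10), carry-in 0); try Z=6 ⇒ Z=6.
Step 3. [C] adding two 6-digit numbers gives at most 6+1 digits, and here it does — C is that final carry and must be 1. So C=1.
Step 4. [col 1: B + S ≡ Z (mod 10)] from column 1 (S=2, Z=6, carry-in 0, digits 1,2,6 already taken and all letters distinct): B must equal 4 ⇒ B=4.
Step 5. [col 2: B + Y ≡ R (mod 10)] R=3 is one option consistent with column 2 (B + Y ≡ R (mod 10), carry-in 0) — take it ⇒ R=3.
Step 6. [col 2: B + Y ≡ R (mod 10)] column 2: given B=4, R=3, carry-in 0, and digits 1,2,3,4,6 already taken and all letters distinct, B+Y≡R (mod 10) forces Y=9 ⇒ Y=9.
Step 7. [col 5: F + Z ≡ B (mod 10)] in column 5 we have F+Z≡B with carry-in 0; given Z=6, B=4 and digits 1,2,3,4,6,9 already taken and all letters distinct, that pins F to 8. So F=8.
Step 8. [col 6: W + S ≡ D (mod 10)] column 6 reads W+S+carry(1)=D with S=2; with digits 1,2,3,4,6,8,9 already taken and all letters distinct, the only value for W is 7 ⇒ W=7.
Step 9. [col 6: W + S ≡ D (mod 10)] column 6: given W=7, S=2, carry-in 1, and digits 1,2,3,4,6,7,8,9 already taken and all letters distinct, W+S≡D (mod 10) forces D=0. So D=0.

Answer: B=4, C=1, D=0, F=8, R=3, S=2, W=7, Y=9, Z=6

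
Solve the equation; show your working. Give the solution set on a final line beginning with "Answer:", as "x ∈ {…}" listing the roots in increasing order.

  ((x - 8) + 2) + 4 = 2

Step 1. [((x - 8) + 2) + 4 = 2] peel the +4: subtract 4 from each side ⇒ sub: (x - 8) + 2 = -2.
Step 2. [(x - 8) + 2 = -2] the outer +2 inverts by subtracting 2, so sub: x - 8 = -4.
Step 3. [x - 8 = -4] the outer -8 inverts by adding 8 ⇒ sub: x = 4.

Answer: x ∈ {4}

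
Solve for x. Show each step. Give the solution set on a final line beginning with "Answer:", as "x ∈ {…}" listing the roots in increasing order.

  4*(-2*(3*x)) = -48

Step 1. [4*(-2*(3*x)) = -48] LHS = 4·(…); ÷4 both sides ⇒ div: -2*(3*x) = -12.
Step 2. [-2*(3*x) = -12] -2·(inner) — divide through by -2. So div: 3*x = 6.
Step 3. [3*x = 6] 3 out front; divide by 3. So div: x = 2.

Answer: x ∈ {2}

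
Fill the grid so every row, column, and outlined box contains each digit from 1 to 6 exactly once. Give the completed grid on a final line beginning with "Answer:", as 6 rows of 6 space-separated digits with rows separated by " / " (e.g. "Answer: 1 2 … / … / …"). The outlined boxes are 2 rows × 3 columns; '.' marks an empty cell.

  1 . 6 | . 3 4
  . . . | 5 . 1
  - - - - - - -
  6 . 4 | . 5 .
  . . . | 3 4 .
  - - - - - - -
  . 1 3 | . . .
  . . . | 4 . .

Step 1. [r2c3∈{2}] r2c3's peers cover all but 2, so r2c3=2.
Step 2. [r6c3∈{5}] only 5 remains possible at r6c3, so r6c3=5.
Step 3. [r3c6∈{2}] r3c6 is down to just 2. So r3c6=2.
Step 4. [r5c4∈{2,6}] across col 4, 6 lands solely at r5c4 ⇒ r5c4=6.
Step 5. [r6c1∈{2}] r6c1 is down to just 2. So r6c1=2.
Step 6. [r2c2∈{3,4}] r2c2 is the only open cell in col 2 admitting 4 ⇒ r2c2=4.
Step 7. [r1c2∈{5}] r1c2 is down to just 5 ⇒ r1c2=5.
Step 8. [r4c3∈{1}] r4c3 is down to just 1 ⇒ r4c3=1.
Step 9. [r4c6∈{6}] r4c6 has the single candidate 6. So r4c6=6.
Step 10. [r5c6∈{5}] only 5 remains possible at r5c6 ⇒ r5c6=5.
Step 11. [r5c1∈{4}] r5c1's peers cover all but 4. So r5c1=4.
Step 12. [r2c5∈{6}] r2c5 is down to just 6, so r2c5=6.
Step 13. [r5c5∈{2}] r5c5 is down to just 2, so r5c5=2.
Step 14. [r4c1∈{5}] nothing but 5 survives at r4c1. So r4c1=5.
Step 15. [r6c5∈{1}] r6c5 is down to just 1 ⇒ r6c5=1.
Step 16. [r6c2∈{6}] r6c2's peers cover all but 6, so r6c2=6.
Step 17. [r1c4∈{2}] r1c4 is down to just 2 ⇒ r1c4=2.
Step 18. [r4c2∈{2}] nothing but 2 survives at r4c2, so r4c2=2.
Step 19. [r2c1∈{3}] only 3 remains possible at r2c1. So r2c1=3.
Step 20. [r6c6∈{3}] r6c6 is down to just 3, so r6c6=3.
Step 21. [r3c4∈{1}] r3c4 has the single candidate 1. So r3c4=1.
Step 22. [r3c2∈{3}] r3c2's peers cover all but 3. So r3c2=3.

Answer: 1 5 6 2 3 4 / 3 4 2 5 6 1 / 6 3 4 1 5 2 / 5 2 1 3 4 6 / 4 1 3 6 2 5 / 2 6 5 4 1 3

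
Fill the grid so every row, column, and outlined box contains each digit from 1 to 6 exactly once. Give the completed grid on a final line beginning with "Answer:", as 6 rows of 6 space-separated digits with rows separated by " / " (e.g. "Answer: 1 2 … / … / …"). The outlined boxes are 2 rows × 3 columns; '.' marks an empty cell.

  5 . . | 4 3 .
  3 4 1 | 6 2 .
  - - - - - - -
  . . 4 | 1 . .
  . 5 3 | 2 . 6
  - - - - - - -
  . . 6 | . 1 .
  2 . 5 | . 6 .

Step 1. [r6c4∈{3}] r6c4 has the single candidate 3 ⇒ r6c4=3.
Step 2. [r3c2∈{2,6}] across row 3, 2 lands solely at r3c2, so r3c2=2.
Step 3. [r5c6∈{2,4,5}] in row 5, 2 fits only at r5c6, so r5c6=2.
Step 4. [r3c6∈{3,5}] 3 has one home in row 3: r3c6 ⇒ r3c6=3.
Step 5. [r2c6∈{5}] r2c6's peers cover all but 5, so r2c6=5.
Step 6. [r5c4∈{5}] r5c4 is down to just 5 ⇒ r5c4=5.
Step 7. [r3c1∈{6}] r3c1 has the single candidate 6. So r3c1=6.
Step 8. [r1c6∈{1}] only 1 remains possible at r1c6 ⇒ r1c6=1.
Step 9. [r3c5∈{5}] r3c5's peers cover all but 5, so r3c5=5.
Step 10. [r5c1∈{4}] r5c1 is down to just 4 ⇒ r5c1=4.
Step 11. [r4c5∈{4}] only 4 remains possible at r4c5. So r4c5=4.
Step 12. [r4c1∈{1}] nothing but 1 survives at r4c1. So r4c1=1.
Step 13. [r6c2∈{1}] r6c2 is down to just 1, so r6c2=1.
Step 14. [r1c3∈{2}] r1c3 is down to just 2. So r1c3=2.
Step 15. [r5c2∈{3}] only 3 remains possible at r5c2, so r5c2=3.
Step 16. [r1c2∈{6}] r1c2 has the single candidate 6. So r1c2=6.
Step 17. [r6c6∈{4}] r6c6 is down to just 4, so r6c6=4.

Answer: 5 6 2 4 3 1 / 3 4 1 6 2 5 / 6 2 4 1 5 3 / 1 5 3 2 4 6 / 4 3 6 5 1 2 / 2 1 5 3 6 4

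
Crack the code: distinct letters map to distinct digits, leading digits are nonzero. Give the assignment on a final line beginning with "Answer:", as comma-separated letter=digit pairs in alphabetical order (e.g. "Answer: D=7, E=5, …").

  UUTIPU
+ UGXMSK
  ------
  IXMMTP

Step 1. [col 1: U + K ≡ P (mod 10)] column 1 (U + K ≡ P (mod 10), carry-in 0) doesn't pin P yet; pick P=5 and continue, so P=5.
Step 2. [col 1: U + K ≡ P (mod 10)] several values work for U in column 1 (U + K ≡ P (mod 10), carry-in 0); try U=4 ⇒ U=4.
Step 3. [col 1: U + K ≡ P (mod 10)] column 1: given U=4, P=5, carry-in 0, and digits 4,5 already taken and all letters distinct, U+K≡P (mod 10) forces K=1. So K=1.
Step 4. [col 2: P + S ≡ T (mod 10)] column 2 (P + S ≡ T (mod 10), carry-in 0) doesn't pin T yet; pick T=2 and continue. So T=2.
Step 5. [col 2: P + S ≡ T (mod 10)] column 2: given P=5, T=2, carry-in 0, and digits 1,2,4,5 already taken and all letters distinct, P+S≡T (mod 10) forces S=7. So S=7.
Step 6. [col 3: I + M ≡ M (mod 10)] column 3 reads I+M+carry(1)=M with nothing yet; with digits 1,2,4,5,7 already taken and all letters distinct, the only value for I is 9. So I=9.
Step 7. [col 3: I + M ≡ M (mod 10)] M=3 is one option consistent with column 3 (I + M ≡ M (mod 10), carry-in 1) — take it ⇒ M=3.
Step 8. [col 4: T + X ≡ M (mod 10)] in column 4 we have T+X≡M with carry-in 1; given T=2, M=3 and digits 1,2,3,4,5,7,9 already taken and all letters distinct, that pins X to 0, so X=0.
Step 9. [col 5: U + G ≡ X (mod 10)] column 5: given U=4, X=0, carry-in 0, and digits 0,1,2,3,4,5,7,9 already taken and all letters distinct, U+G≡X (mod 10) forces G=6. So G=6.

Answer: G=6, I=9, K=1, M=3, P=5, S=7, T=2, U=4, X=0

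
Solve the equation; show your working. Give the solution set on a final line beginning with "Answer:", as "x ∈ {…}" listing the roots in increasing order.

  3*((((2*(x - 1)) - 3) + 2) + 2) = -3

Step 1. [3*((((2*(x - 1)) - 3) + 2) + 2) = -3] leading coefficient 3: divide by 3 ⇒ div: (((2*(x - 1)) - 3) + 2) + 2 = -1.
Step 2. [(((2*(x - 1)) - 3) + 2) + 2 = -1] the outer +2 inverts by subtracting 2 ⇒ sub: ((2*(x - 1)) - 3) + 2 = -3.
Step 3. [((2*(x - 1)) - 3) + 2 = -3] +2 is outermost — subtract 2 both sides, so sub: (2*(x - 1)) - 3 = -5.
Step 4. [(2*(x - 1)) - 3 = -5] 3 comes off first (add 3) ⇒ sub: 2*(x - 1) = -2.
Step 5. [2*(x - 1) = -2] leading coefficient 2: divide by 2 ⇒ div: x - 1 = -1.
Step 6. [x - 1 = -1] the outer -1 inverts by adding 1, so sub: x = 0.

Answer: x ∈ {0}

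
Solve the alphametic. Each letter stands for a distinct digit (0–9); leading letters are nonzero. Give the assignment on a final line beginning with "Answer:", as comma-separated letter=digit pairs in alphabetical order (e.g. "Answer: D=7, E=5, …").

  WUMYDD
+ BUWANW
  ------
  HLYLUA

Step 1. [col 1: D + W ≡ A (mod 10)] no forcing yet in column 1 (carry-in 0); A=8 is free and consistent — try it. So A=8.
Step 2. [col 1: D + W ≡ A (mod 10)] D=3 is one option consistent with column 1 (D + W ≡ A (mod 10), carry-in 0) — take it. So D=3.
Step 3. [col 1: D + W ≡ A (mod 10)] column 1: given D=3, A=8, carry-in 0, and digits 3,8 already taken and all letters distinct, D+W≡A (mod 10) forces W=5. So W=5.
Step 4. [col 2: D + N ≡ U (mod 10)] U=0 is one option consistent with column 2 (D + N ≡ U (mod 10), carry-in 0) — take it. So U=0.
Step 5. [col 2: D + N ≡ U (mod 10)] from column 2 (D=3, U=0, carry-in 0, digits 0,3,5,8 already taken and all letters distinct): N must equal 7 ⇒ N=7.
Step 6. [col 3: Y + A ≡ L (mod 10)] from column 3 (A=8, carry-in 1, digits 0,3,5,7,8 already taken and all letters distinct): L must equal 1, so L=1.
Step 7. [col 3: Y + A ≡ L (mod 10)] in column 3 we have Y+A≡L with carry-in 1; given A=8, L=1 and digits 0,1,3,5,7,8 already taken and all letters distinct, that pins Y to 2 ⇒ Y=2.
Step 8. [col 4: M + W ≡ Y (mod 10)] from column 4 (W=5, Y=2, carry-in 1, digits 0,1,2,3,5,7,8 already taken and all letters distinct): M must equal 6, so M=6.
Step 9. [col 6: W + B ≡ H (mod 10)] several values work for B in column 6 (W + B ≡ H (mod 10), carry-in 0); try B=4 ⇒ B=4.
Step 10. [col 6: W + B ≡ H (mod 10)] column 6 reads W+B+carry(0)=H with W=5, B=4; with digits 0,1,2,3,4,5,6,7,8 already taken and all letters distinct, the only value for H is 9, so H=9.

Answer: A=8, B=4, D=3, H=9, L=1, M=6, N=7, U=0, W=5, Y=2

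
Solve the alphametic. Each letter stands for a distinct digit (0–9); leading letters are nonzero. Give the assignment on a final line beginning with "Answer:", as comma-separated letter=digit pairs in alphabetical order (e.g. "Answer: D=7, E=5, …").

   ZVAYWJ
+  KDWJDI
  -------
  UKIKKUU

Step 1. [col 1: J + I ≡ U (mod 10)] several values work for J in column 1 (J + I ≡ U (mod 10), carry-in 0); try J=7 ⇒ J=7.
Step 2. [col 1: J + I ≡ U (mod 10)] I=4 is one option consistent with column 1 (J + I ≡ U (mod 10), carry-in 0) — take it. So I=4.
Step 3. [col 1: J + I ≡ U (mod 10)] column 1 reads J+I+carry(0)=U with J=7, I=4; with digits 4,7 already taken and all letters distinct, the only value for U is 1, so U=1.
Step 4. [col 2: W + D ≡ U (mod 10)] D=8 is one option consistent with column 2 (W + D ≡ U (mod 10), carry-in 1) — take it, so D=8.
Step 5. [col 2: W + D ≡ U (mod 10)] column 2 reads W+D+carry(1)=U with D=8, U=1; with digits 1,4,7,8 already taken and all letters distinct, the only value for W is 2 ⇒ W=2.
Step 6. [col 3: Y + J ≡ K (mod 10)] from column 3 (J=7, carry-in 1, digits 1,2,4,7,8 already taken and all letters distinct): Y must equal 5, so Y=5.
Step 7. [col 3: Y + J ≡ K (mod 10)] in column 3 we have Y+J≡K with carry-in 1; given Y=5, J=7 and digits 1,2,4,5,7,8 already taken and all letters distinct, that pins K to 3 ⇒ K=3.
Step 8. [col 4: A + W ≡ K (mod 10)] column 4 reads A+W+carry(1)=K with W=2, K=3; with digits 1,2,3,4,5,7,8 already taken and all letters distinct, the only value for A is 0 ⇒ A=0.
Step 9. [col 5: V + D ≡ I (mod 10)] column 5: given D=8, I=4, carry-in 0, and digits 0,1,2,3,4,5,7,8 already taken and all letters distinct, V+D≡I (mod 10) forces V=6. So V=6.
Step 10. [col 6: Z + K ≡ K (mod 10)] column 6: given K=3, carry-in 1, and digits 0,1,2,3,4,5,6,7,8 already taken and all letters distinct, Z+K≡K (mod 10) forces Z=9. So Z=9.

Answer: A=0, D=8, I=4, J=7, K=3, U=1, V=6, W=2, Y=5, Z=9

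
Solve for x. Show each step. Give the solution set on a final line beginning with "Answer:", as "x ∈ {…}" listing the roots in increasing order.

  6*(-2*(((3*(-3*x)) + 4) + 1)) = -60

Step 1. [6*(-2*(((3*(-3*x)) + 4) + 1)) = -60] divide by the outer 6. So div: -2*(((3*(-3*x)) + 4) + 1) = -10.
Step 2. [-2*(((3*(-3*x)) + 4) + 1) = -10] leading coefficient -2: divide by -2. So div: ((3*(-3*x)) + 4) + 1 = 5.
Step 3. [((3*(-3*x)) + 4) + 1 = 5] 1 comes off first (subtract 1). So sub: (3*(-3*x)) + 4 = 4.
Step 4. [(3*(-3*x)) + 4 = 4] subtract 4: x sits inside (… + 4) ⇒ sub: 3*(-3*x) = 0.
Step 5. [3*(-3*x) = 0] LHS = 3·(…); ÷3 both sides ⇒ div: -3*x = 0.
Step 6. [-3*x = 0] divide by the outer -3, so div: x = 0.

Answer: x ∈ {0}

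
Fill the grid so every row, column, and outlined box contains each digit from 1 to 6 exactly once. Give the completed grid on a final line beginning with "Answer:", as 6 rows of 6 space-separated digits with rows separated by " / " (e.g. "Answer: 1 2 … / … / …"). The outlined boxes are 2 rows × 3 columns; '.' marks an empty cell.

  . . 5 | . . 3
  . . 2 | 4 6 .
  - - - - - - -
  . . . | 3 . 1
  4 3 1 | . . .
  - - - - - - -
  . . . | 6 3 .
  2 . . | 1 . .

Step 1. [r2c2∈{1}] r2c2 is down to just 1 ⇒ r2c2=1.
Step 2. [r4c4∈{2,5}] col 4 places 5 nowhere but r4c4. So r4c4=5.
Step 3. [r5c3∈{4}] nothing but 4 survives at r5c3, so r5c3=4.
Step 4. [r5c2∈{5}] nothing but 5 survives at r5c2, so r5c2=5.
Step 5. [r3c3∈{6}] r3c3 has the single candidate 6 ⇒ r3c3=6.
Step 6. [r4c5∈{2}] r4c5's peers cover all but 2 ⇒ r4c5=2.
Step 7. [r6c6∈{4,5}] col 6 places 4 nowhere but r6c6, so r6c6=4.
Step 8. [r6c2∈{6}] nothing but 6 survives at r6c2, so r6c2=6.
Step 9. [r1c1∈{6}] r1c1 has the single candidate 6 ⇒ r1c1=6.
Step 10. [r3c5∈{4}] r3c5 is down to just 4 ⇒ r3c5=4.
Step 11. [r1c4∈{2}] r1c4 is down to just 2, so r1c4=2.
Step 12. [r3c1∈{5}] nothing but 5 survives at r3c1 ⇒ r3c1=5.
Step 13. [r6c5∈{5}] r6c5's peers cover all but 5 ⇒ r6c5=5.
Step 14. [r2c6∈{5}] r2c6 is down to just 5, so r2c6=5.
Step 15. [r3c2∈{2}] only 2 remains possible at r3c2, so r3c2=2.
Step 16. [r6c3∈{3}] only 3 remains possible at r6c3 ⇒ r6c3=3.
Step 17. [r4c6∈{6}] nothing but 6 survives at r4c6, so r4c6=6.
Step 18. [r1c2∈{4}] nothing but 4 survives at r1c2 ⇒ r1c2=4.
Step 19. [r5c6∈{2}] only 2 remains possible at r5c6 ⇒ r5c6=2.
Step 20. [r2c1∈{3}] nothing but 3 survives at r2c1, so r2c1=3.
Step 21. [r1c5∈{1}] only 1 remains possible at r1c5, so r1c5=1.
Step 22. [r5c1∈{1}] nothing but 1 survives at r5c1 ⇒ r5c1=1.

Answer: 6 4 5 2 1 3 / 3 1 2 4 6 5 / 5 2 6 3 4 1 / 4 3 1 5 2 6 / 1 5 4 6 3 2 / 2 6 3 1 5 4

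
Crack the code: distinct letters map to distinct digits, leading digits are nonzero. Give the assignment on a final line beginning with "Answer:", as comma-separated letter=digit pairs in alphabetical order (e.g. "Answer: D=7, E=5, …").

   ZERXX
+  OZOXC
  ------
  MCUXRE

Step 1. [col 1: X + C ≡ E (mod 10)] several values work for C in column 1 (X + C ≡ E (mod 10), carry-in 0); try C=2, so C=2.
Step 2. [col 1: X + C ≡ E (mod 10)] several values work for X in column 1 (X + C ≡ E (mod 10), carry-in 0); try X=3 ⇒ X=3.
Step 3. [M] the sum has 6 digits but both addends have 5; that extra leading digit M is the final carry, namely 1, so M=1.
Step 4. [col 1: X + C ≡ E (mod 10)] column 1 reads X+C+carry(0)=E with X=3, C=2; with digits 1,2,3 already taken and all letters distinct, the only value for E is 5 ⇒ E=5.
Step 5. [col 2: X + X ≡ R (mod 10)] column 2 reads X+X+carry(0)=R with X=3; with digits 1,2,3,5 already taken and all letters distinct, the only value for R is 6 ⇒ R=6.
Step 6. [col 3: R + O ≡ X (mod 10)] column 3 reads R+O+carry(0)=X with R=6, X=3; with digits 1,2,3,5,6 already taken and all letters distinct, the only value for O is 7 ⇒ O=7.
Step 7. [col 4: E + Z ≡ U (mod 10)] no forcing yet in column 4 (carry-in 1); Z=4 is free and consistent — try it. So Z=4.
Step 8. [col 4: E + Z ≡ U (mod 10)] column 4: given E=5, Z=4, carry-in 1, and digits 1,2,3,4,5,6,7 already taken and all letters distinct, E+Z≡U (mod 10) forces U=0. So U=0.

Answer: C=2, E=5, M=1, O=7, R=6, U=0, X=3, Z=4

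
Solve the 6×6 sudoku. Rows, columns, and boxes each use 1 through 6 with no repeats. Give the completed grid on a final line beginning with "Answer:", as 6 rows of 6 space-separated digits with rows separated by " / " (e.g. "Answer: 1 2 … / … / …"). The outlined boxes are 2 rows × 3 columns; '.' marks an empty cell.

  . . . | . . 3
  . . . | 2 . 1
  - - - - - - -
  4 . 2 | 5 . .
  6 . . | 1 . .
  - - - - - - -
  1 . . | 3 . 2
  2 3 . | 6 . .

Step 1. [r1c1∈{5}] r1c1's peers cover all but 5. So r1c1=5.
Step 2. [r1c4∈{4}] nothing but 4 survives at r1c4, so r1c4=4.
Step 3. [r6c6∈{4,5}] across col 6, 5 lands solely at r6c6 ⇒ r6c6=5.
Step 4. [r5c5∈{4}] r5c5 is down to just 4. So r5c5=4.
Step 5. [r1c5∈{6}] nothing but 6 survives at r1c5 ⇒ r1c5=6.
Step 6. [r4c3∈{3,5}] in box 3, 3 fits only at r4c3. So r4c3=3.
Step 7. [r2c2∈{4,6}] r2c2 is the only open cell in col 2 admitting 4 ⇒ r2c2=4.
Step 8. [r5c2∈{5,6}] col 2 places 6 nowhere but r5c2, so r5c2=6.
Step 9. [r1c3∈{1}] r1c3 is down to just 1, so r1c3=1.
Step 10. [r4c2∈{5}] nothing but 5 survives at r4c2 ⇒ r4c2=5.
Step 11. [r3c2∈{1}] r3c2's peers cover all but 1. So r3c2=1.
Step 12. [r3c5∈{3}] nothing but 3 survives at r3c5 ⇒ r3c5=3.
Step 13. [r6c5∈{1}] r6c5 is down to just 1. So r6c5=1.
Step 14. [r6c3∈{4}] r6c3's peers cover all but 4. So r6c3=4.
Step 15. [r1c2∈{2}] r1c2 is down to just 2 ⇒ r1c2=2.
Step 16. [r2c1∈{3}] only 3 remains possible at r2c1. So r2c1=3.
Step 17. [r4c6∈{4}] r4c6's peers cover all but 4, so r4c6=4.
Step 18. [r3c6∈{6}] only 6 remains possible at r3c6. So r3c6=6.
Step 19. [r2c5∈{5}] r2c5 is down to just 5 ⇒ r2c5=5.
Step 20. [r2c3∈{6}] nothing but 6 survives at r2c3 ⇒ r2c3=6.
Step 21. [r4c5∈{2}] nothing but 2 survives at r4c5 ⇒ r4c5=2.
Step 22. [r5c3∈{5}] r5c3's peers cover all but 5, so r5c3=5.

Answer: 5 2 1 4 6 3 / 3 4 6 2 5 1 / 4 1 2 5 3 6 / 6 5 3 1 2 4 / 1 6 5 3 4 2 / 2 3 4 6 1 5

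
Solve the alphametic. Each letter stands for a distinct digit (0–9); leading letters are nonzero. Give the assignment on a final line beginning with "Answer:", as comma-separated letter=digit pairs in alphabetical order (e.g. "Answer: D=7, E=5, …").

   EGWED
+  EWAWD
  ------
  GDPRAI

Step 1. [G] the sum has 6 digits but both addends have 5; that extra leading digit G is the final carry, namely 1 ⇒ G=1.
Step 2. [col 1: D + D ≡ I (mod 10)] column 1 (D + D ≡ I (mod 10), carry-in 0) doesn't pin D yet; pick D=6 and continue, so D=6.
Step 3. [col 1: D + D ≡ I (mod 10)] column 1 reads D+D+carry(0)=I with D=6; with digits 1,6 already taken and all letters distinct, the only value for I is 2 ⇒ I=2.
Step 4. [col 2: E + W ≡ A (mod 10)] column 2 (E + W ≡ A (mod 10), carry-in 1) doesn't pin E yet; pick E=8 and continue, so E=8.
Step 5. [col 2: E + W ≡ A (mod 10)] no forcing yet in column 2 (carry-in 1); A=4 is free and consistent — try it ⇒ A=4.
Step 6. [col 2: E + W ≡ A (mod 10)] from column 2 (E=8, A=4, carry-in 1, digits 1,2,4,6,8 already taken and all letters distinct): W must equal 5 ⇒ W=5.
Step 7. [col 3: W + A ≡ R (mod 10)] from column 3 (W=5, A=4, carry-in 1, digits 1,2,4,5,6,8 already taken and all letters distinct): R must equal 0. So R=0.
Step 8. [col 4: G + W ≡ P (mod 10)] in column 4 we have G+W≡P with carry-in 1; given G=1, W=5 and digits 0,1,2,4,5,6,8 already taken and all letters distinct, that pins P to 7 ⇒ P=7.

Answer: A=4, D=6, E=8, G=1, I=2, P=7, R=0, W=5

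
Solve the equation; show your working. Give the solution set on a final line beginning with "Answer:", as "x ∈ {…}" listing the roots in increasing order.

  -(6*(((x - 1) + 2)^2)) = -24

Step 1. [-(6*(((x - 1) + 2)^2)) = -24] flip signs both sides, so neg: 6*(((x - 1) + 2)^2) = 24.
Step 2. [6*(((x - 1) + 2)^2) = 24] divide by the outer 6. So div: ((x - 1) + 2)^2 = 4.
Step 3. [((x - 1) + 2)^2 = 4] √ both sides: 4 ≥ 0 gives two branches ⇒ sqrt: (x - 1) + 2 = 2 or -2.
Step 4. [(x - 1) + 2 = 2 or -2] +2 is outermost — subtract 2 both sides, so sub: x - 1 = 0 or -4.
Step 5. [x - 1 = 0 or -4] 1 comes off first (add 1). So sub: x = 1 or -3.

Answer: x ∈ {-3, 1}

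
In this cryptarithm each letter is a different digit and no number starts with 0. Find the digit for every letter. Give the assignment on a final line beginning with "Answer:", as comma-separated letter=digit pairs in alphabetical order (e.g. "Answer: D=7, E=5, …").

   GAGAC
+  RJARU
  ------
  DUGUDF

Step 1. [col 1: C + U ≡ F (mod 10)] several values work for F in column 1 (C + U ≡ F (mod 10), carry-in 0); try F=7 ⇒ F=7.
Step 2. [col 1: C + U ≡ F (mod 10)] several values work for U in column 1 (C + U ≡ F (mod 10), carry-in 0); try U=4, so U=4.
Step 3. [D] the sum has 6 digits but both addends have 5; that extra leading digit D is the final carry, namely 1. So D=1.
Step 4. [col 1: C + U ≡ F (mod 10)] column 1: given U=4, F=7, carry-in 0, and digits 1,4,7 already taken and all letters distinct, C+U≡F (mod 10) forces C=3. So C=3.
Step 5. [col 2: A + R ≡ D (mod 10)] column 2 (A + R ≡ D (mod 10), carry-in 0) doesn't pin A yet; pick A=5 and continue. So A=5.
Step 6. [col 2: A + R ≡ D (mod 10)] in column 2 we have A+R≡D with carry-in 0; given A=5, D=1 and digits 1,3,4,5,7 already taken and all letters distinct, that pins R to 6 ⇒ R=6.
Step 7. [col 3: G + A ≡ U (mod 10)] in column 3 we have G+A≡U with carry-in 1; given A=5, U=4 and digits 1,3,4,5,6,7 already taken and all letters distinct, that pins G to 8. So G=8.
Step 8. [col 4: A + J ≡ G (mod 10)] in column 4 we have A+J≡G with carry-in 1; given A=5, G=8 and digits 1,3,4,5,6,7,8 already taken and all letters distinct, that pins J to 2, so J=2.

Answer: A=5, C=3, D=1, F=7, G=8, J=2, R=6, U=4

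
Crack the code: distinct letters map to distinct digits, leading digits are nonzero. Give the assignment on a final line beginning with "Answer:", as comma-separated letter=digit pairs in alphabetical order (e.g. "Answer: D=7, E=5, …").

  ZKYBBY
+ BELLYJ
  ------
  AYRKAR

Step 1. [col 1: Y + J ≡ R (mod 10)] no forcing yet in column 1 (carry-in 0); Y=3 is free and consistent — try it ⇒ Y=3.
Step 2. [col 1: Y + J ≡ R (mod 10)] several values work for J in column 1 (Y + J ≡ R (mod 10), carry-in 0); try J=8 ⇒ J=8.
Step 3. [col 1: Y + J ≡ R (mod 10)] in column 1 we have Y+J≡R with carry-in 0; given Y=3, J=8 and digits 3,8 already taken and all letters distinct, that pins R to 1, so R=1.
Step 4. [col 2: B + Y ≡ A (mod 10)] B=5 is one option consistent with column 2 (B + Y ≡ A (mod 10), carry-in 1) — take it, so B=5.
Step 5. [col 2: B + Y ≡ A (mod 10)] from column 2 (B=5, Y=3, carry-in 1, digits 1,3,5,8 already taken and all letters distinct): A must equal 9 ⇒ A=9.
Step 6. [col 3: B + L ≡ K (mod 10)] K=2 is one option consistent with column 3 (B + L ≡ K (mod 10), carry-in 0) — take it. So K=2.
Step 7. [col 3: B + L ≡ K (mod 10)] column 3: given B=5, K=2, carry-in 0, and digits 1,2,3,5,8,9 already taken and all letters distinct, B+L≡K (mod 10) forces L=7 ⇒ L=7.
Step 8. [col 5: K + E ≡ Y (mod 10)] column 5 reads K+E+carry(1)=Y with K=2, Y=3; with digits 1,2,3,5,7,8,9 already taken and all letters distinct, the only value for E is 0 ⇒ E=0.
Step 9. [col 6: Z + B ≡ A (mod 10)] column 6: given B=5, A=9, carry-in 0, and digits 0,1,2,3,5,7,8,9 already taken and all letters distinct, Z+B≡A (mod 10) forces Z=4 ⇒ Z=4.

Answer: A=9, B=5, E=0, J=8, K=2, L=7, R=1, Y=3, Z=4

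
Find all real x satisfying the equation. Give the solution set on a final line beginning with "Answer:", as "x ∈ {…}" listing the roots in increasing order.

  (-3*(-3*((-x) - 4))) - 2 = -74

Step 1. [(-3*(-3*((-x) - 4))) - 2 = -74] add 2: x sits inside (… - 2). So sub: -3*(-3*((-x) - 4)) = -72.
Step 2. [-3*(-3*((-x) - 4)) = -72] leading coefficient -3: divide by -3 ⇒ div: -3*((-x) - 4) = 24.
Step 3. [-3*((-x) - 4) = 24] -3·(inner) — divide through by -3 ⇒ div: (-x) - 4 = -8.
Step 4. [(-x) - 4 = -8] add 4: x sits inside (… - 4) ⇒ sub: -x = -4.
Step 5. [-x = -4] flip signs both sides. So neg: x = 4.

Answer: x ∈ {4}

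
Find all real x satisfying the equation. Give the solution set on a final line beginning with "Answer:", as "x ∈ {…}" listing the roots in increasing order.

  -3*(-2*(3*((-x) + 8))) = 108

Step 1. [-3*(-2*(3*((-x) + 8))) = 108] LHS = -3·(…); ÷-3 both sides ⇒ div: -2*(3*((-x) + 8)) = -36.
Step 2. [-2*(3*((-x) + 8)) = -36] -2·(inner) — divide through by -2. So div: 3*((-x) + 8) = 18.
Step 3. [3*((-x) + 8) = 18] 3·(inner) — divide through by 3. So div: (-x) + 8 = 6.
Step 4. [(-x) + 8 = 6] subtract 8: x sits inside (… + 8), so sub: -x = -2.
Step 5. [-x = -2] flip signs both sides, so neg: x = 2.

Answer: x ∈ {2}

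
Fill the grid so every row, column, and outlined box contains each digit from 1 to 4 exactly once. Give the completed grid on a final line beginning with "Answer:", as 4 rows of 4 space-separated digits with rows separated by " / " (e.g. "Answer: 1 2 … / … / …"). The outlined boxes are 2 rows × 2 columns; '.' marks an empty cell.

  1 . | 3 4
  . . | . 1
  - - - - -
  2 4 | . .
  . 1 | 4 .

Step 1. [r4c1∈{3}] r4c1's peers cover all but 3 ⇒ r4c1=3.
Step 2. [r2c2∈{2,3}] across row 2, 3 lands solely at r2c2. So r2c2=3.
Step 3. [r3c4∈{3}] r3c4 is down to just 3. So r3c4=3.
Step 4. [r2c1∈{4}] only 4 remains possible at r2c1. So r2c1=4.
Step 5. [r2c3∈{2}] only 2 remains possible at r2c3, so r2c3=2.
Step 6. [r1c2∈{2}] r1c2 is down to just 2 ⇒ r1c2=2.
Step 7. [r4c4∈{2}] r4c4's peers cover all but 2. So r4c4=2.
Step 8. [r3c3∈{1}] r3c3 has the single candidate 1. So r3c3=1.

Answer: 1 2 3 4 / 4 3 2 1 / 2 4 1 3 / 3 1 4 2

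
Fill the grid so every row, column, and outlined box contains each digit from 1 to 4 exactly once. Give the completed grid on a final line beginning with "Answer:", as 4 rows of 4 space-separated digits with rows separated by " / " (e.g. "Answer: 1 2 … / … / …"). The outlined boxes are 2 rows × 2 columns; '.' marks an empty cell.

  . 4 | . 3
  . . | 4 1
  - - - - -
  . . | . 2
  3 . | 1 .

Step 1. [r1c1∈{1,2}] in row 1, 1 fits only at r1c1 ⇒ r1c1=1.
Step 2. [r4c2∈{2}] r4c2 is down to just 2 ⇒ r4c2=2.
Step 3. [r1c3∈{2}] r1c3 has the single candidate 2 ⇒ r1c3=2.
Step 4. [r4c4∈{4}] r4c4 is down to just 4 ⇒ r4c4=4.
Step 5. [r3c2∈{1}] nothing but 1 survives at r3c2. So r3c2=1.
Step 6. [r3c3∈{3}] r3c3's peers cover all but 3, so r3c3=3.
Step 7. [r3c1∈{4}] r3c1 is down to just 4 ⇒ r3c1=4.
Step 8. [r2c1∈{2}] r2c1 has the single candidate 2, so r2c1=2.
Step 9. [r2c2∈{3}] r2c2 has the single candidate 3 ⇒ r2c2=3.

Answer: 1 4 2 3 / 2 3 4 1 / 4 1 3 2 / 3 2 1 4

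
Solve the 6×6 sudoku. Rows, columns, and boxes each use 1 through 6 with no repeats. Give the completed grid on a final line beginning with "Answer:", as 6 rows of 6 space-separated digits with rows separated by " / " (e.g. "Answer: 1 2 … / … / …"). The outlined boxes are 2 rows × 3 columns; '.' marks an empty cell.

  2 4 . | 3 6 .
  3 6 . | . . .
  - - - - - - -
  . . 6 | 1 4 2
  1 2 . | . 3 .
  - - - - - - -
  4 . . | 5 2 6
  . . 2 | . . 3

Step 1. [r2c5∈{1,5}] in col 5, 5 fits only at r2c5. So r2c5=5.
Step 2. [r2c3∈{1}] r2c3's peers cover all but 1, so r2c3=1.
Step 3. [r3c1∈{5}] r3c1 is down to just 5 ⇒ r3c1=5.
Step 4. [r5c2∈{1,3}] 1 has one home in row 5: r5c2 ⇒ r5c2=1.
Step 5. [r6c4∈{4}] r6c4 is down to just 4. So r6c4=4.
Step 6. [r5c3∈{3}] only 3 remains possible at r5c3. So r5c3=3.
Step 7. [r6c5∈{1}] only 1 remains possible at r6c5, so r6c5=1.
Step 8. [r2c4∈{2}] nothing but 2 survives at r2c4, so r2c4=2.
Step 9. [r3c2∈{3}] r3c2's peers cover all but 3 ⇒ r3c2=3.
Step 10. [r4c4∈{6}] only 6 remains possible at r4c4 ⇒ r4c4=6.
Step 11. [r1c6∈{1}] nothing but 1 survives at r1c6. So r1c6=1.
Step 12. [r4c6∈{5}] r4c6 is down to just 5, so r4c6=5.
Step 13. [r6c2∈{5}] nothing but 5 survives at r6c2, so r6c2=5.
Step 14. [r6c1∈{6}] r6c1's peers cover all but 6 ⇒ r6c1=6.
Step 15. [r4c3∈{4}] r4c3's peers cover all but 4 ⇒ r4c3=4.
Step 16. [r1c3∈{5}] r1c3 has the single candidate 5, so r1c3=5.
Step 17. [r2c6∈{4}] r2c6's peers cover all but 4 ⇒ r2c6=4.

Answer: 2 4 5 3 6 1 / 3 6 1 2 5 4 / 5 3 6 1 4 2 / 1 2 4 6 3 5 / 4 1 3 5 2 6 / 6 5 2 4 1 3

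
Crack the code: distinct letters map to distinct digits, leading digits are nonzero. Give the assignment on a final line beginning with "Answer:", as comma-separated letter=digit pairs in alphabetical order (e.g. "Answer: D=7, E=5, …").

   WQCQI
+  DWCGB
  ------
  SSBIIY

Step 1. [S] S is the leading digit of a 6-digit sum of two 5-digit numbers; the final carry is exactly 1. So S=1.
Step 2. [col 1: I + B ≡ Y (mod 10)] no forcing yet in column 1 (carry-in 0); B=7 is free and consistent — try it ⇒ B=7.
Step 3. [col 1: I + B ≡ Y (mod 10)] several values work for I in column 1 (I + B ≡ Y (mod 10), carry-in 0); try I=3. So I=3.
Step 4. [col 1: I + B ≡ Y (mod 10)] in column 1 we have I+B≡Y with carry-in 0; given I=3, B=7 and digits 1,3,7 already taken and all letters distinct, that pins Y to 0, so Y=0.
Step 5. [col 2: Q + G ≡ I (mod 10)] several values work for Q in column 2 (Q + G ≡ I (mod 10), carry-in 1); try Q=4. So Q=4.
Step 6. [col 2: Q + G ≡ I (mod 10)] column 2 reads Q+G+carry(1)=I with Q=4, I=3; with digits 0,1,3,4,7 already taken and all letters distinct, the only value for G is 8. So G=8.
Step 7. [col 3: C + C ≡ I (mod 10)] from column 3 (I=3, carry-in 1, digits 0,1,3,4,7,8 already taken and all letters distinct): C must equal 6 ⇒ C=6.
Step 8. [col 4: Q + W ≡ B (mod 10)] from column 4 (Q=4, B=7, carry-in 1, digits 0,1,3,4,6,7,8 already taken and all letters distinct): W must equal 2 ⇒ W=2.
Step 9. [col 5: W + D ≡ S (mod 10)] from column 5 (W=2, S=1, carry-in 0, digits 0,1,2,3,4,6,7,8 already taken and all letters distinct): D must equal 9. So D=9.

Answer: B=7, C=6, D=9, G=8, I=3, Q=4, S=1, W=2, Y=0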